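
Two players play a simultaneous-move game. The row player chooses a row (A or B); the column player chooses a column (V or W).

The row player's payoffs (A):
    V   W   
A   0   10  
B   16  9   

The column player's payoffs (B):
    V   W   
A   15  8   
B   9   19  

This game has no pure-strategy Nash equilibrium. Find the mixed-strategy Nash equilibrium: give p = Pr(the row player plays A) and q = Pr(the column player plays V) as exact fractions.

p = 10/17, q = 1/17

Each player's mixing probability is pinned down by making the *other* player indifferent.
The column player indifferent between V and W: p·15 + (1−p)·9 = p·8 + (1−p)·19 ⟹ 9 + 6p = 19 + (-11)p ⟹ p = 10/17.
The row player indifferent between A and B: q·0 + (1−q)·10 = q·16 + (1−q)·9 ⟹ 10 + (-10)q = 9 + 7q ⟹ q = 1/17.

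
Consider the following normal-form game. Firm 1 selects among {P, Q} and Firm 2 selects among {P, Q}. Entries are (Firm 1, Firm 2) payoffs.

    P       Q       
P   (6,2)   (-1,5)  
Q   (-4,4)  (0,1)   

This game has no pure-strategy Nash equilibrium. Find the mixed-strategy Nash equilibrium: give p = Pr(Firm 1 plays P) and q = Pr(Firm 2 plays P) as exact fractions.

In a mixed NE each player is indifferent between their pure strategies, so the opponent's mix sets the indifference.
Firm 2 indifferent between P and Q: p·2 + (1−p)·4 = p·5 + (1−p)·1 ⟹ 4 + (-2)p = 1 + 4p ⟹ p = 1/2.
Firm 1 indifferent between P and Q: q·6 + (1−q)·(-1) = q·(-4) + (1−q)·0 ⟹ (-1) + 7q = 0 + (-4)q ⟹ q = 1/11.

p = 1/2, q = 1/11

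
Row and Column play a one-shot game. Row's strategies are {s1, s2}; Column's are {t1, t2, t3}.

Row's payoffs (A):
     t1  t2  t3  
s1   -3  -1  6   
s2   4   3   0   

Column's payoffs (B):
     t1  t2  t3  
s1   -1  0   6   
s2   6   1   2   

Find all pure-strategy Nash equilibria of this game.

A profile is a Nash equilibrium when each player is best-responding to the other.
Row's best responses — vs t1: s2 (payoff 4); vs t2: s2 (payoff 3); vs t3: s1 (payoff 6).
Column's best responses — vs s1: t3 (payoff 6); vs s2: t1 (payoff 6).
Mutual best responses occur at (s1, t3) and (s2, t1); at each, neither player gains by switching.

(s1, t3) and (s2, t1)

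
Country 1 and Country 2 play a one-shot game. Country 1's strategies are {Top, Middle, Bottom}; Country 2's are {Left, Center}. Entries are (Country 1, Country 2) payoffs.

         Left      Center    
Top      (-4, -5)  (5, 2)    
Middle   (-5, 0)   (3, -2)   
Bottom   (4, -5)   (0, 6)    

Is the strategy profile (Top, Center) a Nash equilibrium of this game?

Yes

Holding Country 2 at Center: Country 1 gets 5 from Top, versus 3 from Middle, 0 from Bottom. No profitable deviation for Country 1.
Holding Country 1 at Top: Country 2 gets 2 from Center, versus -5 from Left. No profitable deviation for Country 2 either.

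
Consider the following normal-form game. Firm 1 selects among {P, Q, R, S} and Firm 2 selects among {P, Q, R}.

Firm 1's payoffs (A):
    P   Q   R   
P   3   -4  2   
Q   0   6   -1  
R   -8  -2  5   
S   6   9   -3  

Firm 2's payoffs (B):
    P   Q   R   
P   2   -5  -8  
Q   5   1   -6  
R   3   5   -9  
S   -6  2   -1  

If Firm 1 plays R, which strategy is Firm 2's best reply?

With Firm 1 fixed at R, Firm 2's payoffs are: P → 3, Q → 5, R → -9.
The maximum is 5, achieved by Q.

Q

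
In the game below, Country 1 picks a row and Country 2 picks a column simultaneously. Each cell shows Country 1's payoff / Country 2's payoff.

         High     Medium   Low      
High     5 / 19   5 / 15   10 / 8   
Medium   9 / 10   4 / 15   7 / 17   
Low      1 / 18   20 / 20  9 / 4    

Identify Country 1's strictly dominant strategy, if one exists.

Check whether one of Country 1's strategies beats all alternatives regardless of what the opponent does.
High is not dominant: against High, Medium gives 9 > 5.
Medium is not dominant: against Medium, High gives 5 > 4.
Low is not dominant: against High, High gives 5 > 1.
No single strategy is best against every opponent action.

No strictly dominant strategy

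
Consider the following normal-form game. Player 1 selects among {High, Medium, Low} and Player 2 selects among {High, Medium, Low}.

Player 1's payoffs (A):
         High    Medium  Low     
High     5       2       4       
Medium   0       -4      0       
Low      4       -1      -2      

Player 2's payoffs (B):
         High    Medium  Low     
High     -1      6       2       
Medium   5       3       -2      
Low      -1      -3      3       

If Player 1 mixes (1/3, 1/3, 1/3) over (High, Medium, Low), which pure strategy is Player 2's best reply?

Medium

Compute Player 2's expected payoff from each pure strategy against the given mix.
High: (1/3)·(-1) + (1/3)·5 + (1/3)·(-1) = 1
Medium: (1/3)·6 + (1/3)·3 + (1/3)·(-3) = 2
Low: (1/3)·2 + (1/3)·(-2) + (1/3)·3 = 1
Highest expected payoff is 2, from Medium.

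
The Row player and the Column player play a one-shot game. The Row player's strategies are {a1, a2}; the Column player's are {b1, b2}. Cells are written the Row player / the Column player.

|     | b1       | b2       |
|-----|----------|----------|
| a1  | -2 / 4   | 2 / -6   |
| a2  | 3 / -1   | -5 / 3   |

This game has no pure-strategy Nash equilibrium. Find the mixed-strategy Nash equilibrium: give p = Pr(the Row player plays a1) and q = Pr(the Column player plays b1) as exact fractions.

Each player's mixing probability is pinned down by making the *other* player indifferent.
The Column player indifferent between b1 and b2: p·4 + (1−p)·(-1) = p·(-6) + (1−p)·3 ⟹ (-1) + 5p = 3 + (-9)p ⟹ p = 2/7.
The Row player indifferent between a1 and a2: q·(-2) + (1−q)·2 = q·3 + (1−q)·(-5) ⟹ 2 + (-4)q = (-5) + 8q ⟹ q = 7/12.

p = 2/7, q = 7/12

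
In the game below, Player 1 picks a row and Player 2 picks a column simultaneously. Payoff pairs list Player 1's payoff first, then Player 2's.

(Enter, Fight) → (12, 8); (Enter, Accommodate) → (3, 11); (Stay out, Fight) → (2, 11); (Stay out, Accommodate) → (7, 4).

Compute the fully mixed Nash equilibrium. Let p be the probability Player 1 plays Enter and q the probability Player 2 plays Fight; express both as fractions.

Each player's mixing probability is pinned down by making the *other* player indifferent.
Player 2 indifferent between Fight and Accommodate: p·8 + (1−p)·11 = p·11 + (1−p)·4 ⟹ 11 + (-3)p = 4 + 7p ⟹ p = 7/10.
Player 1 indifferent between Enter and Stay out: q·12 + (1−q)·3 = q·2 + (1−q)·7 ⟹ 3 + 9q = 7 + (-5)q ⟹ q = 2/7.

p = 7/10, q = 2/7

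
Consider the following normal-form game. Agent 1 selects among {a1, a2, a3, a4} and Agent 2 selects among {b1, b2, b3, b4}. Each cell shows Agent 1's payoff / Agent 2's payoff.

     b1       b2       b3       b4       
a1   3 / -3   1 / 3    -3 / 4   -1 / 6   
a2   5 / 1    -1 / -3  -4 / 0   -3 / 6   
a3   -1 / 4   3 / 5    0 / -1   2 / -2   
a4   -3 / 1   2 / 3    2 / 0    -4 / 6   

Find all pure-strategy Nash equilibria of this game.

(a3, b2)

Check mutual best responses: a cell is a NE iff neither player can gain by unilaterally deviating.
Agent 1's best responses — vs b1: a2 (payoff 5); vs b2: a3 (payoff 3); vs b3: a4 (payoff 2); vs b4: a3 (payoff 2).
Agent 2's best responses — vs a1: b4 (payoff 6); vs a2: b4 (payoff 6); vs a3: b2 (payoff 5); vs a4: b4 (payoff 6).
The only mutual best response is (a3, b2); neither player gains by switching there.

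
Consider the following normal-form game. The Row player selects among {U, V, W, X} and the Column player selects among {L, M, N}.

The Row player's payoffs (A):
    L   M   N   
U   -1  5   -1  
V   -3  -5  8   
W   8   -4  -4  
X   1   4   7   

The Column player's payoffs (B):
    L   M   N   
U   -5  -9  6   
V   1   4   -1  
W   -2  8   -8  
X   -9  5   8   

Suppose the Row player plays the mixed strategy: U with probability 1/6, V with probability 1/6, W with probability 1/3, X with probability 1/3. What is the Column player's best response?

The Column player's best reply maximizes expected payoff against the mix.
L: (1/6)·(-5) + (1/6)·1 + (1/3)·(-2) + (1/3)·(-9) = -13/3
M: (1/6)·(-9) + (1/6)·4 + (1/3)·8 + (1/3)·5 = 7/2
N: (1/6)·6 + (1/6)·(-1) + (1/3)·(-8) + (1/3)·8 = 5/6
Highest expected payoff is 7/2, from M.

M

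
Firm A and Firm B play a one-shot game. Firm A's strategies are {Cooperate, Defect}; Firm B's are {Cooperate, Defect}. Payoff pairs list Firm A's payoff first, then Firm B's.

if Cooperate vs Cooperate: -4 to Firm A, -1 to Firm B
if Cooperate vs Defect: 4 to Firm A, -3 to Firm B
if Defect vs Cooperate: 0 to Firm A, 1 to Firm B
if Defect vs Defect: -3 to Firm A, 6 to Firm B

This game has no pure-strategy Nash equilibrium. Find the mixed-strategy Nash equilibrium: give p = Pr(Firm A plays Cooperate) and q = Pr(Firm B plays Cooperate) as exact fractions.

p = 5/7, q = 7/11

In a mixed NE each player is indifferent between their pure strategies, so the opponent's mix sets the indifference.
Firm B indifferent between Cooperate and Defect: p·(-1) + (1−p)·1 = p·(-3) + (1−p)·6 ⟹ 1 + (-2)p = 6 + (-9)p ⟹ p = 5/7.
Firm A indifferent between Cooperate and Defect: q·(-4) + (1−q)·4 = q·0 + (1−q)·(-3) ⟹ 4 + (-8)q = (-3) + 3q ⟹ q = 7/11.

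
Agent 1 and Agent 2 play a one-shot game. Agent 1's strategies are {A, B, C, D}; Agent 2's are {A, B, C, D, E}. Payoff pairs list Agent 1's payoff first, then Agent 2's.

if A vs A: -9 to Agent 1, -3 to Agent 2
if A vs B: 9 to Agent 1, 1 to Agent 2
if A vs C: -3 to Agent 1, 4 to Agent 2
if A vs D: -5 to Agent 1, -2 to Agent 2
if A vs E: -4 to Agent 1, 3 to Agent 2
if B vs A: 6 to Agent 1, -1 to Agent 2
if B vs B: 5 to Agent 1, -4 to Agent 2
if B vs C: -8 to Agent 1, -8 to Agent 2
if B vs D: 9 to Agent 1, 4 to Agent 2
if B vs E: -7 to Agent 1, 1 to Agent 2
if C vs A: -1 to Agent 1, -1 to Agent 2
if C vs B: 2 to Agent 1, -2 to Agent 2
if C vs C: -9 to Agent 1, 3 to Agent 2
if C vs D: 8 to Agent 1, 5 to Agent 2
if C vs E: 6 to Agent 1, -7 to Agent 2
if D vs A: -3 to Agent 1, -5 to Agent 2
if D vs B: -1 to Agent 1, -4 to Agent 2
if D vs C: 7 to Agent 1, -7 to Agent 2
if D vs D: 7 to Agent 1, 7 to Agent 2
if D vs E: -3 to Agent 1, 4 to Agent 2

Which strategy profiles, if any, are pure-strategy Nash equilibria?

Find each player's best response to every opponent strategy; NE are the intersections.
Agent 1's best responses — vs A: B (payoff 6); vs B: A (payoff 9); vs C: D (payoff 7); vs D: B (payoff 9); vs E: C (payoff 6).
Agent 2's best responses — vs A: C (payoff 4); vs B: D (payoff 4); vs C: D (payoff 5); vs D: D (payoff 7).
The only mutual best response is (B, D); neither player gains by switching there.

(B, D)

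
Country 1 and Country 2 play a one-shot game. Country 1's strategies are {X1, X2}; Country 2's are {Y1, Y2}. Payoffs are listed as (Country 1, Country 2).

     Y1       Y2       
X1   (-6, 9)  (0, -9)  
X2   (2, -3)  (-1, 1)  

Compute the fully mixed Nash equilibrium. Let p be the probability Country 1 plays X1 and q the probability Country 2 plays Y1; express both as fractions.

In a mixed NE each player is indifferent between their pure strategies, so the opponent's mix sets the indifference.
Country 2 indifferent between Y1 and Y2: p·9 + (1−p)·(-3) = p·(-9) + (1−p)·1 ⟹ (-3) + 12p = 1 + (-10)p ⟹ p = 2/11.
Country 1 indifferent between X1 and X2: q·(-6) + (1−q)·0 = q·2 + (1−q)·(-1) ⟹ 0 + (-6)q = (-1) + 3q ⟹ q = 1/9.

p = 2/11, q = 1/9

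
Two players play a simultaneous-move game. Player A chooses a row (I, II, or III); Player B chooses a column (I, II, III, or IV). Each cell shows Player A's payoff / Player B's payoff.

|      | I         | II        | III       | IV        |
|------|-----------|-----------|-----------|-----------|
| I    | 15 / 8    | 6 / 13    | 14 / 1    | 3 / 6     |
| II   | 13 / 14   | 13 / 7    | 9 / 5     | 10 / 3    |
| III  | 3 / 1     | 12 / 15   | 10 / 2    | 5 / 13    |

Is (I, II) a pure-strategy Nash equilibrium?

Holding Player B at II: Player A gets 6 from I but could get 13 by switching to II. Player A has a profitable deviation.

No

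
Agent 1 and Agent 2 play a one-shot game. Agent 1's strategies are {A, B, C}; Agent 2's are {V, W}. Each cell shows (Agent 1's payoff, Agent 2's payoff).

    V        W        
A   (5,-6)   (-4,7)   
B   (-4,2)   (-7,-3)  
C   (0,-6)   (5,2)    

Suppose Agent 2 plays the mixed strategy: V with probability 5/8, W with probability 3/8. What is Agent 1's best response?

C

Compute Agent 1's expected payoff from each pure strategy against the given mix.
A: (5/8)·5 + (3/8)·(-4) = 13/8
B: (5/8)·(-4) + (3/8)·(-7) = -41/8
C: (5/8)·0 + (3/8)·5 = 15/8
Highest expected payoff is 15/8, from C.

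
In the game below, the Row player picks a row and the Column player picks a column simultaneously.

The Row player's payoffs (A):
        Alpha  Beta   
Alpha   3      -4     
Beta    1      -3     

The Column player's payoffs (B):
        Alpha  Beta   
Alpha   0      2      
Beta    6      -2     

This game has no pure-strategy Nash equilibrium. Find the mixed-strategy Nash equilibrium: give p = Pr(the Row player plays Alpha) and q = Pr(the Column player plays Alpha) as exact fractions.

p = 4/5, q = 1/3

In a mixed NE each player is indifferent between their pure strategies, so the opponent's mix sets the indifference.
The Column player indifferent between Alpha and Beta: p·0 + (1−p)·6 = p·2 + (1−p)·(-2) ⟹ 6 + (-6)p = (-2) + 4p ⟹ p = 4/5.
The Row player indifferent between Alpha and Beta: q·3 + (1−q)·(-4) = q·1 + (1−q)·(-3) ⟹ (-4) + 7q = (-3) + 4q ⟹ q = 1/3.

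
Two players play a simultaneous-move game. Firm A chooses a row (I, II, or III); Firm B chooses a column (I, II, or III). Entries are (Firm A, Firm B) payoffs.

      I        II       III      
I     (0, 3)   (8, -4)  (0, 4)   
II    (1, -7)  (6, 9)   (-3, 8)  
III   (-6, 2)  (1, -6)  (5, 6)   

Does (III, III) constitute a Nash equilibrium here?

Holding Firm B at III: Firm A gets 5 from III, versus 0 from I, -3 from II. No profitable deviation for Firm A.
Holding Firm A at III: Firm B gets 6 from III, versus 2 from I, -6 from II. No profitable deviation for Firm B either.

Yes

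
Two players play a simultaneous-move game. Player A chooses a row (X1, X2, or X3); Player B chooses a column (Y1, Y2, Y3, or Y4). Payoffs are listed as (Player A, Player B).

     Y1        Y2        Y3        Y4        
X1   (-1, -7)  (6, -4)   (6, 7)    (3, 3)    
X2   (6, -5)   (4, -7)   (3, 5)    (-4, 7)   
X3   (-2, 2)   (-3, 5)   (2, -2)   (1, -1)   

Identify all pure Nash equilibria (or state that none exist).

Find each player's best response to every opponent strategy; NE are the intersections.
Player A's best responses — vs Y1: X2 (payoff 6); vs Y2: X1 (payoff 6); vs Y3: X1 (payoff 6); vs Y4: X1 (payoff 3).
Player B's best responses — vs X1: Y3 (payoff 7); vs X2: Y4 (payoff 7); vs X3: Y2 (payoff 5).
The only mutual best response is (X1, Y3); neither player gains by switching there.

(X1, Y3)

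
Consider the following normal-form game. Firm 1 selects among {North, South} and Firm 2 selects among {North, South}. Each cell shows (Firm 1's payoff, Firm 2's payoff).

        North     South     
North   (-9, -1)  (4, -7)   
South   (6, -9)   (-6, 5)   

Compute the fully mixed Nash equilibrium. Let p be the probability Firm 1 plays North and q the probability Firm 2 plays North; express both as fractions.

p = 7/10, q = 2/5

In a mixed NE each player is indifferent between their pure strategies, so the opponent's mix sets the indifference.
Firm 2 indifferent between North and South: p·(-1) + (1−p)·(-9) = p·(-7) + (1−p)·5 ⟹ (-9) + 8p = 5 + (-12)p ⟹ p = 7/10.
Firm 1 indifferent between North and South: q·(-9) + (1−q)·4 = q·6 + (1−q)·(-6) ⟹ 4 + (-13)q = (-6) + 12q ⟹ q = 2/5.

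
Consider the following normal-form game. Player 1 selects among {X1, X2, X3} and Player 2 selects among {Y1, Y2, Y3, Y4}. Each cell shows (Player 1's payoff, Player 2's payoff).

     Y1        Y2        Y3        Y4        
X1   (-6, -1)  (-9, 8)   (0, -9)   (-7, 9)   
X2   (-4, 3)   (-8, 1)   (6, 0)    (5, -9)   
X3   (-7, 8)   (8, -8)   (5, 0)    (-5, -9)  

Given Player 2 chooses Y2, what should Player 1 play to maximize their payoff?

With Player 2 fixed at Y2, Player 1's payoffs are: X1 → -9, X2 → -8, X3 → 8.
The maximum is 8, achieved by X3.

X3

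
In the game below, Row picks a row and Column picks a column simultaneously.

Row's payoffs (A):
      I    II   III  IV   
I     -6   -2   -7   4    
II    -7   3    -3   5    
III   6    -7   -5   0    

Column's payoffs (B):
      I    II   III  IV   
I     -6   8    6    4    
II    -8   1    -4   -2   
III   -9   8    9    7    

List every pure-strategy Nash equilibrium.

Find each player's best response to every opponent strategy; NE are the intersections.
Row's best responses — vs I: III (payoff 6); vs II: II (payoff 3); vs III: II (payoff -3); vs IV: II (payoff 5).
Column's best responses — vs I: II (payoff 8); vs II: II (payoff 1); vs III: III (payoff 9).
The only mutual best response is (II, II); neither player gains by switching there.

(II, II)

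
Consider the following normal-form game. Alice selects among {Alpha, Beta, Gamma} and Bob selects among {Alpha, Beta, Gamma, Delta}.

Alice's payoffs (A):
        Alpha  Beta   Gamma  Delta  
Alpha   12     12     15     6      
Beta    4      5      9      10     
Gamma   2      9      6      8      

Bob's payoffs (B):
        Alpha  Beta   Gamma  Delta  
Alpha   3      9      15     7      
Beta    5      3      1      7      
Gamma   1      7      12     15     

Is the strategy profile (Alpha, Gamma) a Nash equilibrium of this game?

Holding Bob at Gamma: Alice gets 15 from Alpha, versus 9 from Beta, 6 from Gamma. No profitable deviation for Alice.
Holding Alice at Alpha: Bob gets 15 from Gamma, versus 3 from Alpha, 9 from Beta, 7 from Delta. No profitable deviation for Bob either.

Yes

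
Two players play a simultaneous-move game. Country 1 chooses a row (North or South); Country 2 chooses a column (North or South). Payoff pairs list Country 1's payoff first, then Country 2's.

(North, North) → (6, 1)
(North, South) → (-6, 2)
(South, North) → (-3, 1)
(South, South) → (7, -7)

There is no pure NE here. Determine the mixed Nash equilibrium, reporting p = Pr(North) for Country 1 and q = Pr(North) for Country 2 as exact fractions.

p = 8/9, q = 13/22

Each player's mixing probability is pinned down by making the *other* player indifferent.
Country 2 indifferent between North and South: p·1 + (1−p)·1 = p·2 + (1−p)·(-7) ⟹ 1 + 0p = (-7) + 9p ⟹ p = 8/9.
Country 1 indifferent between North and South: q·6 + (1−q)·(-6) = q·(-3) + (1−q)·7 ⟹ (-6) + 12q = 7 + (-10)q ⟹ q = 13/22.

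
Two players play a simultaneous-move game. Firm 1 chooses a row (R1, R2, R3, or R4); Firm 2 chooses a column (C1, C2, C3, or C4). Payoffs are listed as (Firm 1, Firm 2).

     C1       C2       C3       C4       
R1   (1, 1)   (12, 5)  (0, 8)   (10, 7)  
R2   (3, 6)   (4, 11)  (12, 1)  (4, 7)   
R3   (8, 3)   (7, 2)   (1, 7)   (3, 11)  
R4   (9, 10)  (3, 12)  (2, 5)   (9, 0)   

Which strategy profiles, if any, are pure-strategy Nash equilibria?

A profile is a Nash equilibrium when each player is best-responding to the other.
Firm 1's best responses — vs C1: R4 (payoff 9); vs C2: R1 (payoff 12); vs C3: R2 (payoff 12); vs C4: R1 (payoff 10).
Firm 2's best responses — vs R1: C3 (payoff 8); vs R2: C2 (payoff 11); vs R3: C4 (payoff 11); vs R4: C2 (payoff 12).
No cell has both players best-responding. For instance, Firm 1's best reply to C1 is R4, but against R4 Firm 2 prefers C2 over C1.

None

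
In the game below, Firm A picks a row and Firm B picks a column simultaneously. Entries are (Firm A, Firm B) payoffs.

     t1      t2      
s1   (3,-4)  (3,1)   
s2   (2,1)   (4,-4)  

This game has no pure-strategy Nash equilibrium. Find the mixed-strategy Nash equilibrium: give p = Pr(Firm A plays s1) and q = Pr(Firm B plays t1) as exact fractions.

p = 1/2, q = 1/2

Each player's mixing probability is pinned down by making the *other* player indifferent.
Firm B indifferent between t1 and t2: p·(-4) + (1−p)·1 = p·1 + (1−p)·(-4) ⟹ 1 + (-5)p = (-4) + 5p ⟹ p = 1/2.
Firm A indifferent between s1 and s2: q·3 + (1−q)·3 = q·2 + (1−q)·4 ⟹ 3 + 0q = 4 + (-2)q ⟹ q = 1/2.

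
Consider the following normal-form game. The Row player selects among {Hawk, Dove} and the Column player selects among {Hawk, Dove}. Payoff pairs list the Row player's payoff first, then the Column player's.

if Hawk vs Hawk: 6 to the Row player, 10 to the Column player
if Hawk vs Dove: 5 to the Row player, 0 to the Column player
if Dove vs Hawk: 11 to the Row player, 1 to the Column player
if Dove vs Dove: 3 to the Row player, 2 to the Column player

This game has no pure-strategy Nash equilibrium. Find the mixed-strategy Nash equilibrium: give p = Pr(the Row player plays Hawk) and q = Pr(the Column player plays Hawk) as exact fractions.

p = 1/11, q = 2/7

Each player's mixing probability is pinned down by making the *other* player indifferent.
The Column player indifferent between Hawk and Dove: p·10 + (1−p)·1 = p·0 + (1−p)·2 ⟹ 1 + 9p = 2 + (-2)p ⟹ p = 1/11.
The Row player indifferent between Hawk and Dove: q·6 + (1−q)·5 = q·11 + (1−q)·3 ⟹ 5 + 1q = 3 + 8q ⟹ q = 2/7.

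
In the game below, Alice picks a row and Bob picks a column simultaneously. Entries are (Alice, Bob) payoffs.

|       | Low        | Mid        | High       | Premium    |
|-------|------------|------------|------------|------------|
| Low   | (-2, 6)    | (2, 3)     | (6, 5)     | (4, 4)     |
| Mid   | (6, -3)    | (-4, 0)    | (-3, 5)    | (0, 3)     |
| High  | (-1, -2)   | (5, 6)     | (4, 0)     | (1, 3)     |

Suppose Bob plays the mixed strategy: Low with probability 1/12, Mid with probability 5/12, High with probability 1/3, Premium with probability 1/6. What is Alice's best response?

High

Alice's best reply maximizes expected payoff against the mix.
Low: (1/12)·(-2) + (5/12)·2 + (1/3)·6 + (1/6)·4 = 10/3
Mid: (1/12)·6 + (5/12)·(-4) + (1/3)·(-3) + (1/6)·0 = -13/6
High: (1/12)·(-1) + (5/12)·5 + (1/3)·4 + (1/6)·1 = 7/2
Highest expected payoff is 7/2, from High.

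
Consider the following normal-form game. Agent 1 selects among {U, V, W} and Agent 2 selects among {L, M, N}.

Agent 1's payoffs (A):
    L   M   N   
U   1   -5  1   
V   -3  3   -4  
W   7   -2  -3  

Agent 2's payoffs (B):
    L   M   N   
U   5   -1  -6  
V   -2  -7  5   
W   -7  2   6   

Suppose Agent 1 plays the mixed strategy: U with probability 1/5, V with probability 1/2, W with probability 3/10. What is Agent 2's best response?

N

Agent 2's best reply maximizes expected payoff against the mix.
L: (1/5)·5 + (1/2)·(-2) + (3/10)·(-7) = -21/10
M: (1/5)·(-1) + (1/2)·(-7) + (3/10)·2 = -31/10
N: (1/5)·(-6) + (1/2)·5 + (3/10)·6 = 31/10
Highest expected payoff is 31/10, from N.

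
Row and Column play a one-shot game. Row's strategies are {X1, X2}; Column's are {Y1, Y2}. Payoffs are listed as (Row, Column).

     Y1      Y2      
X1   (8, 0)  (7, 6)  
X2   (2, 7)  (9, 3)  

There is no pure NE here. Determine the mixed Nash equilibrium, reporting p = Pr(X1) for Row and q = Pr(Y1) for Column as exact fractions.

p = 2/5, q = 1/4

In a mixed NE each player is indifferent between their pure strategies, so the opponent's mix sets the indifference.
Column indifferent between Y1 and Y2: p·0 + (1−p)·7 = p·6 + (1−p)·3 ⟹ 7 + (-7)p = 3 + 3p ⟹ p = 2/5.
Row indifferent between X1 and X2: q·8 + (1−q)·7 = q·2 + (1−q)·9 ⟹ 7 + 1q = 9 + (-7)q ⟹ q = 1/4.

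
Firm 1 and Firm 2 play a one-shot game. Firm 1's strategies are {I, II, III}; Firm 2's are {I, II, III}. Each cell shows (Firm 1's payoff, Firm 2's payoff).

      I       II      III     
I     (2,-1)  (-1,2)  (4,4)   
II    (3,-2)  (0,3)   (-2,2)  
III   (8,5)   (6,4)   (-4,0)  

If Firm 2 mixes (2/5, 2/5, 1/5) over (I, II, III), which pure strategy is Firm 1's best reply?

III

Firm 1's best reply maximizes expected payoff against the mix.
I: (2/5)·2 + (2/5)·(-1) + (1/5)·4 = 6/5
II: (2/5)·3 + (2/5)·0 + (1/5)·(-2) = 4/5
III: (2/5)·8 + (2/5)·6 + (1/5)·(-4) = 24/5
Highest expected payoff is 24/5, from III.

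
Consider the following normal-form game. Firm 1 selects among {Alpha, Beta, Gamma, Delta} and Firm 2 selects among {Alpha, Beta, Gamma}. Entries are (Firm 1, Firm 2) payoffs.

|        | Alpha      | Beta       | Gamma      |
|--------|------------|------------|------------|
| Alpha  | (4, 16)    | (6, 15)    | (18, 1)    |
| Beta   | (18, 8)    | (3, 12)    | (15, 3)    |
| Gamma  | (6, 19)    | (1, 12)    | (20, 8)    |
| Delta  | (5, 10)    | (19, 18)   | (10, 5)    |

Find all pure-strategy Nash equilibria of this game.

A profile is a Nash equilibrium when each player is best-responding to the other.
Firm 1's best responses — vs Alpha: Beta (payoff 18); vs Beta: Delta (payoff 19); vs Gamma: Gamma (payoff 20).
Firm 2's best responses — vs Alpha: Alpha (payoff 16); vs Beta: Beta (payoff 12); vs Gamma: Alpha (payoff 19); vs Delta: Beta (payoff 18).
The only mutual best response is (Delta, Beta); neither player gains by switching there.

(Delta, Beta)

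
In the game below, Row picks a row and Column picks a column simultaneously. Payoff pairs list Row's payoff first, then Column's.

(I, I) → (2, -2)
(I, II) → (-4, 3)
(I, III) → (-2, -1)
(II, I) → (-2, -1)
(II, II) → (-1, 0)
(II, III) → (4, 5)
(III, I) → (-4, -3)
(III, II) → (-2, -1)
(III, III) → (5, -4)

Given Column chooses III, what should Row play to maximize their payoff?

With Column fixed at III, Row's payoffs are: I → -2, II → 4, III → 5.
The maximum is 5, achieved by III.

III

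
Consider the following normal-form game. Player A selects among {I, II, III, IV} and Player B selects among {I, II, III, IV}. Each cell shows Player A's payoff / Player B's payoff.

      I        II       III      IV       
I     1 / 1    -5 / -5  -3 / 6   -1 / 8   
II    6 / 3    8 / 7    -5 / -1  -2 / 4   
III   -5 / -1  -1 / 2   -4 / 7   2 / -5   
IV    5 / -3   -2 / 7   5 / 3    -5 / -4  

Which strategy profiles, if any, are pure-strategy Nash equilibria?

Find each player's best response to every opponent strategy; NE are the intersections.
Player A's best responses — vs I: II (payoff 6); vs II: II (payoff 8); vs III: IV (payoff 5); vs IV: III (payoff 2).
Player B's best responses — vs I: IV (payoff 8); vs II: II (payoff 7); vs III: III (payoff 7); vs IV: II (payoff 7).
The only mutual best response is (II, II); neither player gains by switching there.

(II, II)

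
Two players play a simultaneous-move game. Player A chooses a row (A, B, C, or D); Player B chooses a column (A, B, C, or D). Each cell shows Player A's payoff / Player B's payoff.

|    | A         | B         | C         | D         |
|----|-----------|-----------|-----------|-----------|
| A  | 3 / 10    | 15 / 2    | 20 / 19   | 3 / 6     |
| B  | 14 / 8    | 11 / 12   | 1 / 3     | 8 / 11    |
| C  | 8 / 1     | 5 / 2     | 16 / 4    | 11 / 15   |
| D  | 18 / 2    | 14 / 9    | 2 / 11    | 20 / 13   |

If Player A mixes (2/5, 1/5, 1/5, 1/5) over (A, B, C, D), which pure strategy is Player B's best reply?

C

Player B's best reply maximizes expected payoff against the mix.
A: (2/5)·10 + (1/5)·8 + (1/5)·1 + (1/5)·2 = 31/5
B: (2/5)·2 + (1/5)·12 + (1/5)·2 + (1/5)·9 = 27/5
C: (2/5)·19 + (1/5)·3 + (1/5)·4 + (1/5)·11 = 56/5
D: (2/5)·6 + (1/5)·11 + (1/5)·15 + (1/5)·13 = 51/5
Highest expected payoff is 56/5, from C.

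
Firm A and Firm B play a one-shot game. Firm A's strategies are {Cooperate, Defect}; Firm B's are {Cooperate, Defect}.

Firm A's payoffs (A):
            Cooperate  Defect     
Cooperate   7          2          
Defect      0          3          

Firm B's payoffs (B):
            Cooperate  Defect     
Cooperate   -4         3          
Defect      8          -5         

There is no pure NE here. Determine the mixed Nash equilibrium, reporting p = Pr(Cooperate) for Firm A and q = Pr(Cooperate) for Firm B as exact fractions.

p = 13/20, q = 1/8

In a mixed NE each player is indifferent between their pure strategies, so the opponent's mix sets the indifference.
Firm B indifferent between Cooperate and Defect: p·(-4) + (1−p)·8 = p·3 + (1−p)·(-5) ⟹ 8 + (-12)p = (-5) + 8p ⟹ p = 13/20.
Firm A indifferent between Cooperate and Defect: q·7 + (1−q)·2 = q·0 + (1−q)·3 ⟹ 2 + 5q = 3 + (-3)q ⟹ q = 1/8.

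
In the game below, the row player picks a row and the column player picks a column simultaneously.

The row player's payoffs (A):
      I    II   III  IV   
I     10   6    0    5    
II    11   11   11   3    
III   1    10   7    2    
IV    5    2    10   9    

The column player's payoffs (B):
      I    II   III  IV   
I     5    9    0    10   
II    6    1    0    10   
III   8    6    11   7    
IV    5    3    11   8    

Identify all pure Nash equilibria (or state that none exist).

A profile is a Nash equilibrium when each player is best-responding to the other.
The row player's best responses — vs I: II (payoff 11); vs II: II (payoff 11); vs III: II (payoff 11); vs IV: IV (payoff 9).
The column player's best responses — vs I: IV (payoff 10); vs II: IV (payoff 10); vs III: III (payoff 11); vs IV: III (payoff 11).
No cell has both players best-responding. For instance, the row player's best reply to IV is IV, but against IV the column player prefers III over IV.

No pure-strategy Nash equilibrium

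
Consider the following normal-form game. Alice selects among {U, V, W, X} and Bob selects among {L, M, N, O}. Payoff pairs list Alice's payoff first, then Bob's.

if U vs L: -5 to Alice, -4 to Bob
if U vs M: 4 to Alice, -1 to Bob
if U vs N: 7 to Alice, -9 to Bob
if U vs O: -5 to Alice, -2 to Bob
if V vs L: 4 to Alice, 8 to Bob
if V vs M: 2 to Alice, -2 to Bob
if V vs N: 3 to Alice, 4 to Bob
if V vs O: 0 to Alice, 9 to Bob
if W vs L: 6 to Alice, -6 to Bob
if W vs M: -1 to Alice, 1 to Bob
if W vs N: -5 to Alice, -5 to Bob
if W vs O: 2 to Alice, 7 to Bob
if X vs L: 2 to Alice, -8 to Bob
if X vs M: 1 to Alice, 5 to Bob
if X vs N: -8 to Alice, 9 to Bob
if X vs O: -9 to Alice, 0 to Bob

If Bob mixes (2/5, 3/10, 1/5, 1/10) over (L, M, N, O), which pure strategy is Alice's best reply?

Alice's best reply maximizes expected payoff against the mix.
U: (2/5)·(-5) + (3/10)·4 + (1/5)·7 + (1/10)·(-5) = 1/10
V: (2/5)·4 + (3/10)·2 + (1/5)·3 + (1/10)·0 = 14/5
W: (2/5)·6 + (3/10)·(-1) + (1/5)·(-5) + (1/10)·2 = 13/10
X: (2/5)·2 + (3/10)·1 + (1/5)·(-8) + (1/10)·(-9) = -7/5
Highest expected payoff is 14/5, from V.

V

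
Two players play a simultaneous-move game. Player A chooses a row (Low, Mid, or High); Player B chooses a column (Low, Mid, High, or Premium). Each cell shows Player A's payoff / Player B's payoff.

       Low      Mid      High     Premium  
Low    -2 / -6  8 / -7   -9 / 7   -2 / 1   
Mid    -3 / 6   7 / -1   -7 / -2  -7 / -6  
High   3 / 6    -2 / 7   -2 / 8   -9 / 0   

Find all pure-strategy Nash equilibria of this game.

(High, High)

Find each player's best response to every opponent strategy; NE are the intersections.
Player A's best responses — vs Low: High (payoff 3); vs Mid: Low (payoff 8); vs High: High (payoff -2); vs Premium: Low (payoff -2).
Player B's best responses — vs Low: High (payoff 7); vs Mid: Low (payoff 6); vs High: High (payoff 8).
The only mutual best response is (High, High); neither player gains by switching there.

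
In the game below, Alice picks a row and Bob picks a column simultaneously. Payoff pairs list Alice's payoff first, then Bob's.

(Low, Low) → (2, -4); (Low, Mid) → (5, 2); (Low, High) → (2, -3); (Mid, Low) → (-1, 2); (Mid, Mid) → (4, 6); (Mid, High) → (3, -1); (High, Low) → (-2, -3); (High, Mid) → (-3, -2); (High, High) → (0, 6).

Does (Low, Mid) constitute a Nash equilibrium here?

Yes

Holding Bob at Mid: Alice gets 5 from Low, versus 4 from Mid, -3 from High. No profitable deviation for Alice.
Holding Alice at Low: Bob gets 2 from Mid, versus -4 from Low, -3 from High. No profitable deviation for Bob either.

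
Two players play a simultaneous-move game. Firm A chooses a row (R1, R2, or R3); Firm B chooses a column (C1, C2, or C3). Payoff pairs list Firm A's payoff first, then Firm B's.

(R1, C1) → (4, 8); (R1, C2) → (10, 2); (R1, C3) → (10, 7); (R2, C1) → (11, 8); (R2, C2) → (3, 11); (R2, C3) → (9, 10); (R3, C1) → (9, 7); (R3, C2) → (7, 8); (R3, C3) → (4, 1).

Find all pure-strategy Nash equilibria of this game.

No pure-strategy Nash equilibrium

Find each player's best response to every opponent strategy; NE are the intersections.
Firm A's best responses — vs C1: R2 (payoff 11); vs C2: R1 (payoff 10); vs C3: R1 (payoff 10).
Firm B's best responses — vs R1: C1 (payoff 8); vs R2: C2 (payoff 11); vs R3: C2 (payoff 8).
No cell has both players best-responding. For instance, Firm A's best reply to C2 is R1, but against R1 Firm B prefers C1 over C2.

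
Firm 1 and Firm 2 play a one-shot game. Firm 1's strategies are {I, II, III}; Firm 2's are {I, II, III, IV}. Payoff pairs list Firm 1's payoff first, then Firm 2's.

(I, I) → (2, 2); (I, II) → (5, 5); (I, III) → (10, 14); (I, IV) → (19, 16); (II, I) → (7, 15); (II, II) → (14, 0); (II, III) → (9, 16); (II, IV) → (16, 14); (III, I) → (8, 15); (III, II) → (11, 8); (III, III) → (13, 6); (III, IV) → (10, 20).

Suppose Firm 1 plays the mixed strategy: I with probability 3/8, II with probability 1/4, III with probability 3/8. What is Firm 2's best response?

IV

Firm 2's best reply maximizes expected payoff against the mix.
I: (3/8)·2 + (1/4)·15 + (3/8)·15 = 81/8
II: (3/8)·5 + (1/4)·0 + (3/8)·8 = 39/8
III: (3/8)·14 + (1/4)·16 + (3/8)·6 = 23/2
IV: (3/8)·16 + (1/4)·14 + (3/8)·20 = 17
Highest expected payoff is 17, from IV.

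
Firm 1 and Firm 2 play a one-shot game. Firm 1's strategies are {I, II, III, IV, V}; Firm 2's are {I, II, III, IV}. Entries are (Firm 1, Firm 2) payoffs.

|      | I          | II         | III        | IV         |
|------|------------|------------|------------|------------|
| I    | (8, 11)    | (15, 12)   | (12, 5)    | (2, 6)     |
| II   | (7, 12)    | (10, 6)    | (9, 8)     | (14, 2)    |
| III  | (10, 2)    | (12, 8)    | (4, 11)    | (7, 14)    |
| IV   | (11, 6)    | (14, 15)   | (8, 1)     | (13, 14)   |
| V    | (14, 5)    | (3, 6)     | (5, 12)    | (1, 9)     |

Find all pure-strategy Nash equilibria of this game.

(I, II)

Find each player's best response to every opponent strategy; NE are the intersections.
Firm 1's best responses — vs I: V (payoff 14); vs II: I (payoff 15); vs III: I (payoff 12); vs IV: II (payoff 14).
Firm 2's best responses — vs I: II (payoff 12); vs II: I (payoff 12); vs III: IV (payoff 14); vs IV: II (payoff 15); vs V: III (payoff 12).
The only mutual best response is (I, II); neither player gains by switching there.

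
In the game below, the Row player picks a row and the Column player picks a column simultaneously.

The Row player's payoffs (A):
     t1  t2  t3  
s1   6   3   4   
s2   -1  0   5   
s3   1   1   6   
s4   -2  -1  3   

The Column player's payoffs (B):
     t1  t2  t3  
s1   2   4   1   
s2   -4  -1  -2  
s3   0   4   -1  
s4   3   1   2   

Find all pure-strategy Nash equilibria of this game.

Check mutual best responses: a cell is a NE iff neither player can gain by unilaterally deviating.
The Row player's best responses — vs t1: s1 (payoff 6); vs t2: s1 (payoff 3); vs t3: s3 (payoff 6).
The Column player's best responses — vs s1: t2 (payoff 4); vs s2: t2 (payoff -1); vs s3: t2 (payoff 4); vs s4: t1 (payoff 3).
The only mutual best response is (s1, t2); neither player gains by switching there.

(s1, t2)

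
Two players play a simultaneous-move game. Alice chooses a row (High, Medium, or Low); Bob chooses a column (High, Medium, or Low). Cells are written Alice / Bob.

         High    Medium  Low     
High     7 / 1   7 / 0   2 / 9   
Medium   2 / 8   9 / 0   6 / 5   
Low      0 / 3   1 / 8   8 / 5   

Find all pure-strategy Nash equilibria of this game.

There is no pure-strategy Nash equilibrium

Find each player's best response to every opponent strategy; NE are the intersections.
Alice's best responses — vs High: High (payoff 7); vs Medium: Medium (payoff 9); vs Low: Low (payoff 8).
Bob's best responses — vs High: Low (payoff 9); vs Medium: High (payoff 8); vs Low: Medium (payoff 8).
No cell has both players best-responding. For instance, Alice's best reply to High is High, but against High Bob prefers Low over High.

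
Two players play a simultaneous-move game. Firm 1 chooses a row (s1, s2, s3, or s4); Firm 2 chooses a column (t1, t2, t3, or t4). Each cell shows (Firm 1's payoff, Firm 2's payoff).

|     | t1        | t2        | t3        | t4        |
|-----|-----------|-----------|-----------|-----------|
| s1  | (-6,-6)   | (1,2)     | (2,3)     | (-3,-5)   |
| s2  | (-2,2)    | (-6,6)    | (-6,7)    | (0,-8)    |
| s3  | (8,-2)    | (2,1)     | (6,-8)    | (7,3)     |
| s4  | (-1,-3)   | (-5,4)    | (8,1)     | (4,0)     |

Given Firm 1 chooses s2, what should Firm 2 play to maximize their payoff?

With Firm 1 fixed at s2, Firm 2's payoffs are: t1 → 2, t2 → 6, t3 → 7, t4 → -8.
The maximum is 7, achieved by t3.

t3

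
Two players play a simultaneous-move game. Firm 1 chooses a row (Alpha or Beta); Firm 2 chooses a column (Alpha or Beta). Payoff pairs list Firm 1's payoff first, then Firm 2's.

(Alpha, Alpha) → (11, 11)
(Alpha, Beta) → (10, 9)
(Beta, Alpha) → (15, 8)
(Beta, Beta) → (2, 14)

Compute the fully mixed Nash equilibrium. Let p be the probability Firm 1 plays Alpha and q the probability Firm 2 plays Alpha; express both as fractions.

p = 3/4, q = 2/3

Each player's mixing probability is pinned down by making the *other* player indifferent.
Firm 2 indifferent between Alpha and Beta: p·11 + (1−p)·8 = p·9 + (1−p)·14 ⟹ 8 + 3p = 14 + (-5)p ⟹ p = 3/4.
Firm 1 indifferent between Alpha and Beta: q·11 + (1−q)·10 = q·15 + (1−q)·2 ⟹ 10 + 1q = 2 + 13q ⟹ q = 2/3.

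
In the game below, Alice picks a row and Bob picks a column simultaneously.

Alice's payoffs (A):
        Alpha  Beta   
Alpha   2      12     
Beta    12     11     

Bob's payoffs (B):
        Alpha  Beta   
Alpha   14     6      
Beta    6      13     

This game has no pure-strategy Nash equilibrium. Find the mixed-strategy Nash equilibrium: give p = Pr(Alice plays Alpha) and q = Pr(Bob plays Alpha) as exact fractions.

Each player's mixing probability is pinned down by making the *other* player indifferent.
Bob indifferent between Alpha and Beta: p·14 + (1−p)·6 = p·6 + (1−p)·13 ⟹ 6 + 8p = 13 + (-7)p ⟹ p = 7/15.
Alice indifferent between Alpha and Beta: q·2 + (1−q)·12 = q·12 + (1−q)·11 ⟹ 12 + (-10)q = 11 + 1q ⟹ q = 1/11.

p = 7/15, q = 1/11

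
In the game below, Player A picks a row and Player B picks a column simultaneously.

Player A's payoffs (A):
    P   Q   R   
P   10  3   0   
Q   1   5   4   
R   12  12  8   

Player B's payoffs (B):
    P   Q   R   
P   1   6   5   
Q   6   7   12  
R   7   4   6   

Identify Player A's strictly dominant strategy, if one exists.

R

A strategy is strictly dominant if it gives Player A a strictly higher payoff than every other strategy, against every choice by the opponent.
R strictly dominates: vs P: 12 > each of {10, 1}; vs Q: 12 > each of {3, 5}; vs R: 8 > each of {0, 4}.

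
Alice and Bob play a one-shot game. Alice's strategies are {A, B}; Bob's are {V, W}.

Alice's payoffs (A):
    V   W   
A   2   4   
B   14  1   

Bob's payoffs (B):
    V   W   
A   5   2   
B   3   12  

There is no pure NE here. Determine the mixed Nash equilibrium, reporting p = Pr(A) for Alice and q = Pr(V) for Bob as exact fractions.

In a mixed NE each player is indifferent between their pure strategies, so the opponent's mix sets the indifference.
Bob indifferent between V and W: p·5 + (1−p)·3 = p·2 + (1−p)·12 ⟹ 3 + 2p = 12 + (-10)p ⟹ p = 3/4.
Alice indifferent between A and B: q·2 + (1−q)·4 = q·14 + (1−q)·1 ⟹ 4 + (-2)q = 1 + 13q ⟹ q = 1/5.

p = 3/4, q = 1/5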